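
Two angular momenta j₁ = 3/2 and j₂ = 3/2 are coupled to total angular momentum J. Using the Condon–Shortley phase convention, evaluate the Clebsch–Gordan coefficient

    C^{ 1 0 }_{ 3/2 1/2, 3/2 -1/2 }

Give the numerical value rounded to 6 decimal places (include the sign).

√[3·2!1!1!/5! · 2!1!1!2!1!1!] = √(1/5)
  +(−1)^0/∏(0,2,1,1,0,0)! = 1/2  (running 1/2)
  +(−1)^1/∏(1,1,0,0,1,1)! = -1  (running -1/2)
⟨..|..⟩ = √(1/5)·(-1/2) = -0.223607

-0.223607  (= −√(1/20))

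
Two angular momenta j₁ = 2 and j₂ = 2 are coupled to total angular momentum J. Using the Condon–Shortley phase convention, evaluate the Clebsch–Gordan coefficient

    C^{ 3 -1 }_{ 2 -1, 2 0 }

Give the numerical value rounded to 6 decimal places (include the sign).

−√(1/5) = -0.447214

√[7·1!3!3!/8! · 1!3!2!2!2!4!] = √(36/5)
  +(−1)^0/∏(0,1,3,2,0,1)! = 1/12  (running 1/12)
  +(−1)^1/∏(1,0,2,1,1,2)! = -1/4  (running -1/6)
⟨..|..⟩ = √(36/5)·(-1/6) = -0.447214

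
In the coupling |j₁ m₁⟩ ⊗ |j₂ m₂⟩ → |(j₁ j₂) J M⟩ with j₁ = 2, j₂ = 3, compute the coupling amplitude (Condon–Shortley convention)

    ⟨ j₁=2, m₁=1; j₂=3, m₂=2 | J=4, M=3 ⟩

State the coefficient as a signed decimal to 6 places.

-0.223607  (= −√(1/20))

triangle: 1!×3!×5!/10! = 720/3628800
(j±m)!: 3!×1!×5!×1!×7!×1! = 3628800
prefactor² = (2J+1)×Δ×N² = 6480
  k=0: +1/(0!×1!×1!×5!×2!×0!) = 1/240
  k=1: −1/(1!×0!×0!×4!×3!×1!) = -1/144
Σ = -1/360  ⇒  CG² = 6480×(-1/360)² = 1/20
CG = −√(1/20) = -0.223607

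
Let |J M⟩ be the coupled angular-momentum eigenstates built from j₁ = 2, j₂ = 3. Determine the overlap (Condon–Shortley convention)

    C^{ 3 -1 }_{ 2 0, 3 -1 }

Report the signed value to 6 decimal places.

-0.387298  (= −√(3/20))

j₁+j₂−J=2  J+j₁−j₂=2  J−j₁+j₂=4  j₁+j₂+J+1=9
(j₁±m₁, j₂±m₂, J±M) = (2,2,2,4,2,4)
P² = 256/15
sum k=0..2:
  [0] +1/16 = 1/16
  [1] −1/6 = -1/6
  [2] +1/96 = 1/96
S = -3/32
C² = P²·S² = 3/20 ; C = -0.387298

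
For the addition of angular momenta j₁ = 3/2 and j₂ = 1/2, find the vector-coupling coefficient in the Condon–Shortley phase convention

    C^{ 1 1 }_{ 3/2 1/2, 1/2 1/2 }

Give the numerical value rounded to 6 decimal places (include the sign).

-0.500000  (= −√(1/4))

j₁+j₂−J=1  J+j₁−j₂=2  J−j₁+j₂=0  j₁+j₂+J+1=4
(j₁±m₁, j₂±m₂, J±M) = (2,1,1,0,2,0)
P² = 1
sum k=1..1:
  [1] −1/2 = -1/2
S = -1/2
C² = P²·S² = 1/4 ; C = -0.500000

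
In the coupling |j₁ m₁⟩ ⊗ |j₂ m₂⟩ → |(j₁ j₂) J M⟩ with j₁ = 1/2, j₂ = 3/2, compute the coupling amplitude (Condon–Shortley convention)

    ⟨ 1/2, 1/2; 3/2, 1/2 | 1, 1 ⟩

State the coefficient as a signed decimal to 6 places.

√[3·1!0!2!/4! · 1!0!2!1!2!0!] = √(1)
  +(−1)^0/∏(0,1,0,2,0,0)! = 1/2  (running 1/2)
⟨..|..⟩ = √(1)·(1/2) = +0.500000

+√(1/4) ≈ +0.500000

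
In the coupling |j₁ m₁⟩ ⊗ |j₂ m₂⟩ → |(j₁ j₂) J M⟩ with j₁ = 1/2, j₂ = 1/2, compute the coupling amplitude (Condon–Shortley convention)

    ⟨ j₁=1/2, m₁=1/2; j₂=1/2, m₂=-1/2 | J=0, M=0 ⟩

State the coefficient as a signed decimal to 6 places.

√[1·1!0!0!/2! · 1!0!0!1!0!0!] = √(1/2)
  +(−1)^0/∏(0,1,0,0,0,0)! = 1  (running 1)
⟨..|..⟩ = √(1/2)·(1) = +0.707107

+√(1/2) ≈ +0.707107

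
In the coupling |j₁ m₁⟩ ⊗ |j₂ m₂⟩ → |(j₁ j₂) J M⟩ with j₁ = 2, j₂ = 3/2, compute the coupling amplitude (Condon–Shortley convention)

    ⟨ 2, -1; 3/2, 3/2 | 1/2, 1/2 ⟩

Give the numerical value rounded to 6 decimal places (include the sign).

triangle: 3!*1!*0!/5! = 6/120
(j±m)!: 1!*3!*3!*0!*1!*0! = 36
prefactor² = (2J+1)*Δ*N² = 18/5
  k=3: −1/(3!*0!*0!*0!*1!*0!) = -1/6
Σ = -1/6  ⇒  CG² = 18/5*(-1/6)² = 1/10
CG = −√(1/10) = -0.316228

−√(1/10) ≈ -0.316228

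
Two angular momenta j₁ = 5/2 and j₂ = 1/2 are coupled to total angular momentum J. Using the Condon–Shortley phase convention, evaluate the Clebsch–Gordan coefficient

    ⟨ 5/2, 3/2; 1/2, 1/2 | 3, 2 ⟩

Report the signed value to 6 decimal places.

+0.912871  (= +√(5/6))

j₁+j₂−J=0  J+j₁−j₂=5  J−j₁+j₂=1  j₁+j₂+J+1=7
(j₁±m₁, j₂±m₂, J±M) = (4,1,1,0,5,1)
P² = 480
sum k=0..0:
  [0] +1/24 = 1/24
S = 1/24
C² = P²·S² = 5/6 ; C = +0.912871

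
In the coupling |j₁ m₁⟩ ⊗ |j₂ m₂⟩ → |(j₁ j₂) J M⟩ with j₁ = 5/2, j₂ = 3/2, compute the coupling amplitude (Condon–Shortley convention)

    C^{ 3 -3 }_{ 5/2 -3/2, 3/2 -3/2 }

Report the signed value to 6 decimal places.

√[7·1!4!2!/8! · 1!4!0!3!0!6!] = √(864)
  +(−1)^0/∏(0,1,4,0,0,2)! = 1/48  (running 1/48)
⟨..|..⟩ = √(864)·(1/48) = +0.612372

+√(3/8) ≈ +0.612372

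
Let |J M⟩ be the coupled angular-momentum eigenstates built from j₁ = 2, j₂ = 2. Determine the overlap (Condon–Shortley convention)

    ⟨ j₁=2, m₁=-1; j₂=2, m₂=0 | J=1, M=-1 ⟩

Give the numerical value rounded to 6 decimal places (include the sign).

+0.547723  (= +√(3/10))

triangle: 3!·1!·1!/6! = 6/720
(j±m)!: 1!·3!·2!·2!·0!·2! = 48
prefactor² = (2J+1)·Δ·N² = 6/5
  k=2: +1/(2!·1!·1!·0!·0!·1!) = 1/2
Σ = 1/2  ⇒  CG² = 6/5·1/2² = 3/10
CG = +√(3/10) = +0.547723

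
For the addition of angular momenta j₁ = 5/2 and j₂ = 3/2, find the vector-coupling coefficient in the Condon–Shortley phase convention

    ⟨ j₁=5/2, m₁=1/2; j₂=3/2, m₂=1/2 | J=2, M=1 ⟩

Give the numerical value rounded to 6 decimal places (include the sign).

j₁+j₂−J=2  J+j₁−j₂=3  J−j₁+j₂=1  j₁+j₂+J+1=7
(j₁±m₁, j₂±m₂, J±M) = (3,2,2,1,3,1)
P² = 12/7
sum k=1..2:
  [1] −1/2 = -1/2
  [2] +1/12 = 1/12
S = -5/12
C² = P²·S² = 25/84 ; C = -0.545545

−√(25/84) ≈ -0.545545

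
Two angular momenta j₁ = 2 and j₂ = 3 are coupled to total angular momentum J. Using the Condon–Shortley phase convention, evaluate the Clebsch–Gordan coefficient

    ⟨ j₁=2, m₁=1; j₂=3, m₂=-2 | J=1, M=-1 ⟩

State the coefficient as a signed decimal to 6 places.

j₁+j₂−J=4  J+j₁−j₂=0  J−j₁+j₂=2  j₁+j₂+J+1=7
(j₁±m₁, j₂±m₂, J±M) = (3,1,1,5,0,2)
P² = 288/7
sum k=1..1:
  [1] −1/12 = -1/12
S = -1/12
C² = P²·S² = 2/7 ; C = -0.534522

−√(2/7) ≈ -0.534522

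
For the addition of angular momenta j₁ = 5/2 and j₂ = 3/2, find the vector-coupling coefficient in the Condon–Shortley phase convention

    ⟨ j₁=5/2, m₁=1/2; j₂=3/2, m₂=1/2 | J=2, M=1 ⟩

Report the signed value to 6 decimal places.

−√(25/84) ≈ -0.545545

j₁+j₂−J=2  J+j₁−j₂=3  J−j₁+j₂=1  j₁+j₂+J+1=7
(j₁±m₁, j₂±m₂, J±M) = (3,2,2,1,3,1)
P² = 12/7
sum k=1..2:
  [1] −1/2 = -1/2
  [2] +1/12 = 1/12
S = -5/12
C² = P²·S² = 25/84 ; C = -0.545545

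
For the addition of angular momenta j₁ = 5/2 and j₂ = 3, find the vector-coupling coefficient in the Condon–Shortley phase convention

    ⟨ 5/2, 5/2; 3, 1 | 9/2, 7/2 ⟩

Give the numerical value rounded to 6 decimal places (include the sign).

triangle: 1!·4!·5!/11! = 2880/39916800
(j±m)!: 5!·0!·4!·2!·8!·1! = 232243200
prefactor² = (2J+1)·Δ·N² = 1843200/11
  k=0: +1/(0!·1!·0!·4!·4!·1!) = 1/576
Σ = 1/576  ⇒  CG² = 1843200/11·1/576² = 50/99
CG = +√(50/99) = +0.710669

+0.710669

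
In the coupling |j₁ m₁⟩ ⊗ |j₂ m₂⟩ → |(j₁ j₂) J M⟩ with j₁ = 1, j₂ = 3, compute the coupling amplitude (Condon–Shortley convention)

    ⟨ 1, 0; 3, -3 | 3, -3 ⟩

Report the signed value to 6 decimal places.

+√(3/4) ≈ +0.866025

√[7·1!1!5!/8! · 1!1!0!6!0!6!] = √(10800)
  +(−1)^0/∏(0,1,1,0,0,5)! = 1/120  (running 1/120)
⟨..|..⟩ = √(10800)·(1/120) = +0.866025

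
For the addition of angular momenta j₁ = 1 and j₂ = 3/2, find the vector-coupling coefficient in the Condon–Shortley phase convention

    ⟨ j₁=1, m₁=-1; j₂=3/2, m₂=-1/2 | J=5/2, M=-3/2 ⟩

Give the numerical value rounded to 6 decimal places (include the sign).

√[6·0!2!3!/6! · 0!2!1!2!1!4!] = √(48/5)
  +(−1)^0/∏(0,0,2,1,0,2)! = 1/4  (running 1/4)
⟨..|..⟩ = √(48/5)·(1/4) = +0.774597

+0.774597  (= +√(3/5))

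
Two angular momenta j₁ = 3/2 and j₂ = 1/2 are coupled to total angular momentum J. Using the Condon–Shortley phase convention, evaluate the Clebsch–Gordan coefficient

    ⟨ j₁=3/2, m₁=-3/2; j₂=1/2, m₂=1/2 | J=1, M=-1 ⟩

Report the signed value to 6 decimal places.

−√(3/4) ≈ -0.866025

√[3·1!2!0!/4! · 0!3!1!0!0!2!] = √(3)
  +(−1)^1/∏(1,0,2,0,0,0)! = -1/2  (running -1/2)
⟨..|..⟩ = √(3)·(-1/2) = -0.866025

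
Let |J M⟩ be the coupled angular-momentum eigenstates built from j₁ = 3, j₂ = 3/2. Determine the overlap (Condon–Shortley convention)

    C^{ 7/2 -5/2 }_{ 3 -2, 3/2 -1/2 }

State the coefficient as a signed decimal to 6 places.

−√(1/7) = -0.377964

triangle: 1!×5!×2!/9! = 240/362880
(j±m)!: 1!×5!×1!×2!×1!×6! = 172800
prefactor² = (2J+1)×Δ×N² = 6400/7
  k=0: +1/(0!×1!×5!×1!×0!×1!) = 1/120
  k=1: −1/(1!×0!×4!×0!×1!×2!) = -1/48
Σ = -1/80  ⇒  CG² = 6400/7×(-1/80)² = 1/7
CG = −√(1/7) = -0.377964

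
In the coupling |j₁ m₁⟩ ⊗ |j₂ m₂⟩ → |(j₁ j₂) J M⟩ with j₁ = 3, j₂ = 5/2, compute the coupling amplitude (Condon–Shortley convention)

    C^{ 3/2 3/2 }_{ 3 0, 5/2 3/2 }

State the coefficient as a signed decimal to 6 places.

−√(6/35) = -0.414039

j₁+j₂−J=4  J+j₁−j₂=2  J−j₁+j₂=1  j₁+j₂+J+1=8
(j₁±m₁, j₂±m₂, J±M) = (3,3,4,1,3,0)
P² = 864/35
sum k=3..3:
  [3] −1/12 = -1/12
S = -1/12
C² = P²·S² = 6/35 ; C = -0.414039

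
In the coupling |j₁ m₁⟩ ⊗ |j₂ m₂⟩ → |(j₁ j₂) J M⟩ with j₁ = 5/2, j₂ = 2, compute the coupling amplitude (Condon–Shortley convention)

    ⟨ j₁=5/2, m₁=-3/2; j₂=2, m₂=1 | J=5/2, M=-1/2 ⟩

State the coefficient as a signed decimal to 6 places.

j₁+j₂−J=2  J+j₁−j₂=3  J−j₁+j₂=2  j₁+j₂+J+1=8
(j₁±m₁, j₂±m₂, J±M) = (1,4,3,1,2,3)
P² = 216/35
sum k=1..2:
  [1] −1/12 = -1/12
  [2] +1/4 = 1/4
S = 1/6
C² = P²·S² = 6/35 ; C = +0.414039

+0.414039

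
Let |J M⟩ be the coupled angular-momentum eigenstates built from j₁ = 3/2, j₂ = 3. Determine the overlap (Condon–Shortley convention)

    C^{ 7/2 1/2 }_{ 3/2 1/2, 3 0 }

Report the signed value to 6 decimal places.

triangle: 1!*2!*5!/9! = 240/362880
(j±m)!: 2!*1!*3!*3!*4!*3! = 10368
prefactor² = (2J+1)*Δ*N² = 384/7
  k=0: +1/(0!*1!*1!*3!*1!*2!) = 1/12
  k=1: −1/(1!*0!*0!*2!*2!*3!) = -1/24
Σ = 1/24  ⇒  CG² = 384/7*1/24² = 2/21
CG = +√(2/21) = +0.308607

+√(2/21) ≈ +0.308607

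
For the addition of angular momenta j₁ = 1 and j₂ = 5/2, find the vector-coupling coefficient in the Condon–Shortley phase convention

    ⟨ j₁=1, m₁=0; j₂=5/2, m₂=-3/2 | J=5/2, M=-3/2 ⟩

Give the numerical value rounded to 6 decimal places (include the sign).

√[6·1!1!4!/7! · 1!1!1!4!1!4!] = √(576/35)
  +(−1)^0/∏(0,1,1,1,0,3)! = 1/6  (running 1/6)
  +(−1)^1/∏(1,0,0,0,1,4)! = -1/24  (running 1/8)
⟨..|..⟩ = √(576/35)·(1/8) = +0.507093

+√(9/35) = +0.507093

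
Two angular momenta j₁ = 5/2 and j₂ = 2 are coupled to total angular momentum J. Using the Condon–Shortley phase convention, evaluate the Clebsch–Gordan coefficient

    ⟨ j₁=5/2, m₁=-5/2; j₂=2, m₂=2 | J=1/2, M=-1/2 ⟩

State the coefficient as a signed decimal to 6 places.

+√(1/3) = +0.577350

√[2·4!1!0!/6! · 0!5!4!0!0!1!] = √(192)
  +(−1)^4/∏(4,0,1,0,0,0)! = 1/24  (running 1/24)
⟨..|..⟩ = √(192)·(1/24) = +0.577350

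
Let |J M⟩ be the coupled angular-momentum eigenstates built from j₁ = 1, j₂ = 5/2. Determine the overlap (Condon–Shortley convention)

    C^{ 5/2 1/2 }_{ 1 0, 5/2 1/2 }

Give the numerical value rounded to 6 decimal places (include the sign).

j₁+j₂−J=1  J+j₁−j₂=1  J−j₁+j₂=4  j₁+j₂+J+1=7
(j₁±m₁, j₂±m₂, J±M) = (1,1,3,2,3,2)
P² = 144/35
sum k=0..1:
  [0] +1/6 = 1/6
  [1] −1/4 = -1/4
S = -1/12
C² = P²·S² = 1/35 ; C = -0.169031

-0.169031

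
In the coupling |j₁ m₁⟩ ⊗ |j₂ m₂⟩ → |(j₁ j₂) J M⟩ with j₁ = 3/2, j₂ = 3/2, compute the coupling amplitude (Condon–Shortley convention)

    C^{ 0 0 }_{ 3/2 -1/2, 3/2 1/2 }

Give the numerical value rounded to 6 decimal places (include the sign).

+0.500000

√[1·3!0!0!/4! · 1!2!2!1!0!0!] = √(1)
  +(−1)^2/∏(2,1,0,0,0,0)! = 1/2  (running 1/2)
⟨..|..⟩ = √(1)·(1/2) = +0.500000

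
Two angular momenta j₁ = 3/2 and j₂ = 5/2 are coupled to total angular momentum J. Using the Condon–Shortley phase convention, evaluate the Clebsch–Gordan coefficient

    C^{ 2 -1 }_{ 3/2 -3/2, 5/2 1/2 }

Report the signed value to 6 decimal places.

+√(9/28) = +0.566947

j₁+j₂−J=2  J+j₁−j₂=1  J−j₁+j₂=3  j₁+j₂+J+1=7
(j₁±m₁, j₂±m₂, J±M) = (0,3,3,2,1,3)
P² = 36/7
sum k=2..2:
  [2] +1/4 = 1/4
S = 1/4
C² = P²·S² = 9/28 ; C = +0.566947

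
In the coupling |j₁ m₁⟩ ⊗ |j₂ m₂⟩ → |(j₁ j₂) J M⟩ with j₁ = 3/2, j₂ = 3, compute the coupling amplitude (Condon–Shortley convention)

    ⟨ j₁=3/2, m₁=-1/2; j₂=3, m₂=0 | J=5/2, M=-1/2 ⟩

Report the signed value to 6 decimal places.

√[6·2!1!4!/8! · 1!2!3!3!2!3!] = √(216/35)
  +(−1)^1/∏(1,1,1,2,0,2)! = -1/4  (running -1/4)
  +(−1)^2/∏(2,0,0,1,1,3)! = 1/12  (running -1/6)
⟨..|..⟩ = √(216/35)·(-1/6) = -0.414039

-0.414039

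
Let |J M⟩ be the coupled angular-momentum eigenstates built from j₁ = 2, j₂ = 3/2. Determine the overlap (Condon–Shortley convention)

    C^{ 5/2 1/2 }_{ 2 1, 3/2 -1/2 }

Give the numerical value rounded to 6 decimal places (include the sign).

j₁+j₂−J=1  J+j₁−j₂=3  J−j₁+j₂=2  j₁+j₂+J+1=7
(j₁±m₁, j₂±m₂, J±M) = (3,1,1,2,3,2)
P² = 72/35
sum k=0..1:
  [0] +1/2 = 1/2
  [1] −1/12 = -1/12
S = 5/12
C² = P²·S² = 5/14 ; C = +0.597614

+0.597614  (= +√(5/14))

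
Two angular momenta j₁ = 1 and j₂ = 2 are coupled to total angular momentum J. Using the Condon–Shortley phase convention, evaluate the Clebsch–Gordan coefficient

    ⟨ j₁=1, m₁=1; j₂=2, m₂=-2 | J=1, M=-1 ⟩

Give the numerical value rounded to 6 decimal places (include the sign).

triangle: 2!×0!×2!/5! = 4/120
(j±m)!: 2!×0!×0!×4!×0!×2! = 96
prefactor² = (2J+1)×Δ×N² = 48/5
  k=0: +1/(0!×2!×0!×0!×0!×2!) = 1/4
Σ = 1/4  ⇒  CG² = 48/5×1/4² = 3/5
CG = +√(3/5) = +0.774597

+√(3/5) = +0.774597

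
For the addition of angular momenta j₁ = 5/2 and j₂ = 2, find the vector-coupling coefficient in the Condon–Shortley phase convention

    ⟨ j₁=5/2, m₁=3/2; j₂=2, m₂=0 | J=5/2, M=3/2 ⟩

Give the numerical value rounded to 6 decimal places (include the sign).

triangle: 2!*3!*2!/8! = 24/40320
(j±m)!: 4!*1!*2!*2!*4!*1! = 2304
prefactor² = (2J+1)*Δ*N² = 288/35
  k=0: +1/(0!*2!*1!*2!*2!*0!) = 1/8
  k=1: −1/(1!*1!*0!*1!*3!*1!) = -1/6
Σ = -1/24  ⇒  CG² = 288/35*(-1/24)² = 1/70
CG = −√(1/70) = -0.119523

-0.119523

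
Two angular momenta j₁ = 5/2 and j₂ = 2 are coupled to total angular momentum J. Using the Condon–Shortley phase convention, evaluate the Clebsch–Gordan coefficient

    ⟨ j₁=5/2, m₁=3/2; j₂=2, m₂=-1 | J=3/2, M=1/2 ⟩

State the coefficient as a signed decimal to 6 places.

triangle: 3!×2!×1!/7! = 12/5040
(j±m)!: 4!×1!×1!×3!×2!×1! = 288
prefactor² = (2J+1)×Δ×N² = 96/35
  k=0: +1/(0!×3!×1!×1!×1!×0!) = 1/6
  k=1: −1/(1!×2!×0!×0!×2!×1!) = -1/4
Σ = -1/12  ⇒  CG² = 96/35×(-1/12)² = 2/105
CG = −√(2/105) = -0.138013

-0.138013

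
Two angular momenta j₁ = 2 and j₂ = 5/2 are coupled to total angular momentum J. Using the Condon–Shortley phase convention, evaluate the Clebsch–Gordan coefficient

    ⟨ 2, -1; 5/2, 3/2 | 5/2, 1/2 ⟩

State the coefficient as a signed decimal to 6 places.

√[6·2!2!3!/8! · 1!3!4!1!3!2!] = √(216/35)
  +(−1)^1/∏(1,1,2,3,0,0)! = -1/12  (running -1/12)
  +(−1)^2/∏(2,0,1,2,1,1)! = 1/4  (running 1/6)
⟨..|..⟩ = √(216/35)·(1/6) = +0.414039

+√(6/35) ≈ +0.414039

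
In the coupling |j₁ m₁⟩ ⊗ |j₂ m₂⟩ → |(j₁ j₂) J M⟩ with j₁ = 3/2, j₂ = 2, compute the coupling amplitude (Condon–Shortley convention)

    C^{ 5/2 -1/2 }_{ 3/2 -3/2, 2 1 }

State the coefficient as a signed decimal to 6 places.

-0.621059

triangle: 1!×2!×3!/7! = 12/5040
(j±m)!: 0!×3!×3!×1!×2!×3! = 432
prefactor² = (2J+1)×Δ×N² = 216/35
  k=1: −1/(1!×0!×2!×2!×0!×1!) = -1/4
Σ = -1/4  ⇒  CG² = 216/35×(-1/4)² = 27/70
CG = −√(27/70) = -0.621059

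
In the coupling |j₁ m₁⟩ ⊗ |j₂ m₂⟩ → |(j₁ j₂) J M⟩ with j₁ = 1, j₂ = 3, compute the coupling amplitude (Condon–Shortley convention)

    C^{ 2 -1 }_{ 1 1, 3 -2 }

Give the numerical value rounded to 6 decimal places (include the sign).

+0.690066

√[5·2!0!4!/7! · 2!0!1!5!1!3!] = √(480/7)
  +(−1)^0/∏(0,2,0,1,0,3)! = 1/12  (running 1/12)
⟨..|..⟩ = √(480/7)·(1/12) = +0.690066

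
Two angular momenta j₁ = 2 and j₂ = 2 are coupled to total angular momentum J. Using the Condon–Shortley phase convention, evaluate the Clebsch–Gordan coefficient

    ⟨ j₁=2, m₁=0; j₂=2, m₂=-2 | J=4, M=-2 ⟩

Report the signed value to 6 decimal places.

√[9·0!4!4!/9! · 2!2!0!4!2!6!] = √(13824/7)
  +(−1)^0/∏(0,0,2,0,2,4)! = 1/96  (running 1/96)
⟨..|..⟩ = √(13824/7)·(1/96) = +0.462910

+√(3/14) = +0.462910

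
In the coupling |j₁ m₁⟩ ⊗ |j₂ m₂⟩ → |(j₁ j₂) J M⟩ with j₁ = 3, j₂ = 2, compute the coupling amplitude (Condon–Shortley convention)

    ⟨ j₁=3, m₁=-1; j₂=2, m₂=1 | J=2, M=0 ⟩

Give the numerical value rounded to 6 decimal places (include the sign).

+0.377964

j₁+j₂−J=3  J+j₁−j₂=3  J−j₁+j₂=1  j₁+j₂+J+1=8
(j₁±m₁, j₂±m₂, J±M) = (2,4,3,1,2,2)
P² = 36/7
sum k=2..3:
  [2] +1/4 = 1/4
  [3] −1/12 = -1/12
S = 1/6
C² = P²·S² = 1/7 ; C = +0.377964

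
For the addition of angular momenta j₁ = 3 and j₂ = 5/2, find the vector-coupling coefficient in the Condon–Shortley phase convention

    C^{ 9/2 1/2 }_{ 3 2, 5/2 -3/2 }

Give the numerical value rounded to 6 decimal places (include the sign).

√[10·1!5!4!/11! · 5!1!1!4!5!4!] = √(460800/77)
  +(−1)^0/∏(0,1,1,1,4,3)! = 1/144  (running 1/144)
  +(−1)^1/∏(1,0,0,0,5,4)! = -1/2880  (running 19/2880)
⟨..|..⟩ = √(460800/77)·(19/2880) = +0.510355

+√(361/1386) ≈ +0.510355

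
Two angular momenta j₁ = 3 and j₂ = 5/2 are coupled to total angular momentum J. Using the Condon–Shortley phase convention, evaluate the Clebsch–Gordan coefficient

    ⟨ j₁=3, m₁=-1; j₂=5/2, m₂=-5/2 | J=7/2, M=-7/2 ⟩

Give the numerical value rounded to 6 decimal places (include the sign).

+√(2/9) = +0.471405

j₁+j₂−J=2  J+j₁−j₂=4  J−j₁+j₂=3  j₁+j₂+J+1=10
(j₁±m₁, j₂±m₂, J±M) = (2,4,0,5,0,7)
P² = 18432
sum k=0..0:
  [0] +1/288 = 1/288
S = 1/288
C² = P²·S² = 2/9 ; C = +0.471405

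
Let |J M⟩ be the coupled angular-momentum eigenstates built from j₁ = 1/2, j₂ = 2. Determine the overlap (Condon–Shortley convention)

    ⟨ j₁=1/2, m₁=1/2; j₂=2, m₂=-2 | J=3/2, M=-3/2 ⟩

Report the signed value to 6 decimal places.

+0.894427  (= +√(4/5))

triangle: 1!·0!·3!/5! = 6/120
(j±m)!: 1!·0!·0!·4!·0!·3! = 144
prefactor² = (2J+1)·Δ·N² = 144/5
  k=0: +1/(0!·1!·0!·0!·0!·3!) = 1/6
Σ = 1/6  ⇒  CG² = 144/5·1/6² = 4/5
CG = +√(4/5) = +0.894427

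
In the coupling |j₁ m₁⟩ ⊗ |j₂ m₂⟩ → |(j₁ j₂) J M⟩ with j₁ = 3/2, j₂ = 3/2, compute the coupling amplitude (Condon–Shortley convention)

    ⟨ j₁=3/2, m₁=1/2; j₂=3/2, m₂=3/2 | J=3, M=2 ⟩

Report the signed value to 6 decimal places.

j₁+j₂−J=0  J+j₁−j₂=3  J−j₁+j₂=3  j₁+j₂+J+1=7
(j₁±m₁, j₂±m₂, J±M) = (2,1,3,0,5,1)
P² = 72
sum k=0..0:
  [0] +1/12 = 1/12
S = 1/12
C² = P²·S² = 1/2 ; C = +0.707107

+0.707107  (= +√(1/2))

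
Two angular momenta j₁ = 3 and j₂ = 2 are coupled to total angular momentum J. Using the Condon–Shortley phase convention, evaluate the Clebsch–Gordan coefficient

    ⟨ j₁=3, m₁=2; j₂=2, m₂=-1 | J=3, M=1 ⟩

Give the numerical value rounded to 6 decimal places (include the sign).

triangle: 2!*4!*2!/9! = 96/362880
(j±m)!: 5!*1!*1!*3!*4!*2! = 34560
prefactor² = (2J+1)*Δ*N² = 64
  k=0: +1/(0!*2!*1!*1!*3!*1!) = 1/12
  k=1: −1/(1!*1!*0!*0!*4!*2!) = -1/48
Σ = 1/16  ⇒  CG² = 64*1/16² = 1/4
CG = +√(1/4) = +0.500000

+0.500000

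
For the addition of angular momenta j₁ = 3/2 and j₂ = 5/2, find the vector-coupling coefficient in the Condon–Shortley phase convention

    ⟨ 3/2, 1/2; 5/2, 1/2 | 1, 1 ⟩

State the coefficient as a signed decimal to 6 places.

√[3·3!0!2!/6! · 2!1!3!2!2!0!] = √(12/5)
  +(−1)^1/∏(1,2,0,2,0,0)! = -1/4  (running -1/4)
⟨..|..⟩ = √(12/5)·(-1/4) = -0.387298

-0.387298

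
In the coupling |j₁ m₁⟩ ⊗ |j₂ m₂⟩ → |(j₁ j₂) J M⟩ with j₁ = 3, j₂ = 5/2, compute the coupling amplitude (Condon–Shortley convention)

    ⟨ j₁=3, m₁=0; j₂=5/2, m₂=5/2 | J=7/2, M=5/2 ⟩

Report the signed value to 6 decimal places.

triangle: 2!·4!·3!/10! = 288/3628800
(j±m)!: 3!·3!·5!·0!·6!·1! = 3110400
prefactor² = (2J+1)·Δ·N² = 13824/7
  k=2: +1/(2!·0!·1!·3!·3!·0!) = 1/72
Σ = 1/72  ⇒  CG² = 13824/7·1/72² = 8/21
CG = +√(8/21) = +0.617213

+√(8/21) = +0.617213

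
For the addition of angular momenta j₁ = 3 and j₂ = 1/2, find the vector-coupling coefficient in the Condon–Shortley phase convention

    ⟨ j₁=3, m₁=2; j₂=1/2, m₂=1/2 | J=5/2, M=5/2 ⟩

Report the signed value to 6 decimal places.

j₁+j₂−J=1  J+j₁−j₂=5  J−j₁+j₂=0  j₁+j₂+J+1=7
(j₁±m₁, j₂±m₂, J±M) = (5,1,1,0,5,0)
P² = 14400/7
sum k=1..1:
  [1] −1/120 = -1/120
S = -1/120
C² = P²·S² = 1/7 ; C = -0.377964

−√(1/7) = -0.377964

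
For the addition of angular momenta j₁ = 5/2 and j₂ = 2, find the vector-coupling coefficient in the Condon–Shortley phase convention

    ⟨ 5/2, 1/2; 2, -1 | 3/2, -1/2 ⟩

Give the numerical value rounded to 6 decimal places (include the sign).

-0.487950  (= −√(5/21))

j₁+j₂−J=3  J+j₁−j₂=2  J−j₁+j₂=1  j₁+j₂+J+1=7
(j₁±m₁, j₂±m₂, J±M) = (3,2,1,3,1,2)
P² = 48/35
sum k=0..1:
  [0] +1/12 = 1/12
  [1] −1/2 = -1/2
S = -5/12
C² = P²·S² = 5/21 ; C = -0.487950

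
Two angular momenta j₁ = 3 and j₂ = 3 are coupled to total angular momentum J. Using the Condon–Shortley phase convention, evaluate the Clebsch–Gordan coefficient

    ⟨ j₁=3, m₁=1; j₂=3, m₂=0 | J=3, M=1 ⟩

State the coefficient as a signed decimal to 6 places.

triangle: 3!×3!×3!/10! = 216/3628800
(j±m)!: 4!×2!×3!×3!×4!×2! = 82944
prefactor² = (2J+1)×Δ×N² = 864/25
  k=0: +1/(0!×3!×2!×3!×1!×0!) = 1/72
  k=1: −1/(1!×2!×1!×2!×2!×1!) = -1/8
  k=2: +1/(2!×1!×0!×1!×3!×2!) = 1/24
Σ = -5/72  ⇒  CG² = 864/25×(-5/72)² = 1/6
CG = −√(1/6) = -0.408248

−√(1/6) = -0.408248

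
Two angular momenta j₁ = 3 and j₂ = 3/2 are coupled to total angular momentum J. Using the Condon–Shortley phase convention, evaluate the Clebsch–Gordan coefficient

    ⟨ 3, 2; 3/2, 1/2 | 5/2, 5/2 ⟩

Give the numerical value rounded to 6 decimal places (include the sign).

√[6·2!4!1!/8! · 5!1!2!1!5!0!] = √(1440/7)
  +(−1)^1/∏(1,1,0,1,4,0)! = -1/24  (running -1/24)
⟨..|..⟩ = √(1440/7)·(-1/24) = -0.597614

−√(5/14) = -0.597614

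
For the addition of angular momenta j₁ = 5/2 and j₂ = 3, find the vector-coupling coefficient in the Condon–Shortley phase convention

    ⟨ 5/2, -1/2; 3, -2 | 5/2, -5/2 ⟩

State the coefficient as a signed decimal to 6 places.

√[6·3!2!3!/9! · 2!3!1!5!0!5!] = √(1440/7)
  +(−1)^1/∏(1,2,2,0,0,3)! = -1/24  (running -1/24)
⟨..|..⟩ = √(1440/7)·(-1/24) = -0.597614

-0.597614  (= −√(5/14))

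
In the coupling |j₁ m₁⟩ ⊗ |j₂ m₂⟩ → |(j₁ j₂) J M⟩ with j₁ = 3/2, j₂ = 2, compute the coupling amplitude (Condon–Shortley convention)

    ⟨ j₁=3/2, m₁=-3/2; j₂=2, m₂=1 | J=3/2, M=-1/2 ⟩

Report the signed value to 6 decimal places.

triangle: 2!*1!*2!/6! = 4/720
(j±m)!: 0!*3!*3!*1!*1!*2! = 72
prefactor² = (2J+1)*Δ*N² = 8/5
  k=2: +1/(2!*0!*1!*1!*0!*1!) = 1/2
Σ = 1/2  ⇒  CG² = 8/5*1/2² = 2/5
CG = +√(2/5) = +0.632456

+√(2/5) = +0.632456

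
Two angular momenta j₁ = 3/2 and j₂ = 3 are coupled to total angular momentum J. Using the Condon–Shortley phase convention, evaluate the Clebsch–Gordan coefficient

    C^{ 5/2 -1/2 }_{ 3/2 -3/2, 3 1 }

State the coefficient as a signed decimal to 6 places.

+√(27/70) = +0.621059

√[6·2!1!4!/8! · 0!3!4!2!2!3!] = √(864/35)
  +(−1)^2/∏(2,0,1,2,0,2)! = 1/8  (running 1/8)
⟨..|..⟩ = √(864/35)·(1/8) = +0.621059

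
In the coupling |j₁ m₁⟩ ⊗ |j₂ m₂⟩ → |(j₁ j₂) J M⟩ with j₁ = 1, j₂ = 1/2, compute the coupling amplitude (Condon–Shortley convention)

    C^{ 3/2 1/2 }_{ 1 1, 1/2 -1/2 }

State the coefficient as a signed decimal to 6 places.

+√(1/3) = +0.577350

j₁+j₂−J=0  J+j₁−j₂=2  J−j₁+j₂=1  j₁+j₂+J+1=4
(j₁±m₁, j₂±m₂, J±M) = (2,0,0,1,2,1)
P² = 4/3
sum k=0..0:
  [0] +1/2 = 1/2
S = 1/2
C² = P²·S² = 1/3 ; C = +0.577350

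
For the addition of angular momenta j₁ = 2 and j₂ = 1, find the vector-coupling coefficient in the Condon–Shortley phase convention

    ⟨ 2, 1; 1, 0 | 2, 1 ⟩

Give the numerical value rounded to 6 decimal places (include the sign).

j₁+j₂−J=1  J+j₁−j₂=3  J−j₁+j₂=1  j₁+j₂+J+1=6
(j₁±m₁, j₂±m₂, J±M) = (3,1,1,1,3,1)
P² = 3/2
sum k=0..1:
  [0] +1/2 = 1/2
  [1] −1/6 = -1/6
S = 1/3
C² = P²·S² = 1/6 ; C = +0.408248

+0.408248  (= +√(1/6))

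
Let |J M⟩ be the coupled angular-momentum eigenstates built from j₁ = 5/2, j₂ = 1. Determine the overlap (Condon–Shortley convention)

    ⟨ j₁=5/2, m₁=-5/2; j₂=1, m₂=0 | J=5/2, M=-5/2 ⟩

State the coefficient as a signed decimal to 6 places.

j₁+j₂−J=1  J+j₁−j₂=4  J−j₁+j₂=1  j₁+j₂+J+1=7
(j₁±m₁, j₂±m₂, J±M) = (0,5,1,1,0,5)
P² = 2880/7
sum k=1..1:
  [1] −1/24 = -1/24
S = -1/24
C² = P²·S² = 5/7 ; C = -0.845154

−√(5/7) = -0.845154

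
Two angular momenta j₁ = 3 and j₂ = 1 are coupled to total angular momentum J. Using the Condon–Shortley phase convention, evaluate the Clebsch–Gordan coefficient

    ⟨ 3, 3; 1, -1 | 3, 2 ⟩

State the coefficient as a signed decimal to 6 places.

triangle: 1!×5!×1!/8! = 120/40320
(j±m)!: 6!×0!×0!×2!×5!×1! = 172800
prefactor² = (2J+1)×Δ×N² = 3600
  k=0: +1/(0!×1!×0!×0!×5!×1!) = 1/120
Σ = 1/120  ⇒  CG² = 3600×1/120² = 1/4
CG = +√(1/4) = +0.500000

+0.500000  (= +√(1/4))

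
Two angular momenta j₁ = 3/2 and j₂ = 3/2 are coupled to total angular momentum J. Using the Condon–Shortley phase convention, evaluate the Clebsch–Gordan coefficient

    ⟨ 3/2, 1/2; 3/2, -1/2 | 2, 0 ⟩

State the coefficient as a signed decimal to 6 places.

j₁+j₂−J=1  J+j₁−j₂=2  J−j₁+j₂=2  j₁+j₂+J+1=6
(j₁±m₁, j₂±m₂, J±M) = (2,1,1,2,2,2)
P² = 4/9
sum k=0..1:
  [0] +1/1 = 1
  [1] −1/4 = -1/4
S = 3/4
C² = P²·S² = 1/4 ; C = +0.500000

+0.500000  (= +√(1/4))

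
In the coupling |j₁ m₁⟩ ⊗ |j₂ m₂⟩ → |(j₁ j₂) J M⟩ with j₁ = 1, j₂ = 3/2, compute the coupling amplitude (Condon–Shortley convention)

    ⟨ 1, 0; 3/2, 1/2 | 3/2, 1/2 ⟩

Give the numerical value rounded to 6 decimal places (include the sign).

j₁+j₂−J=1  J+j₁−j₂=1  J−j₁+j₂=2  j₁+j₂+J+1=5
(j₁±m₁, j₂±m₂, J±M) = (1,1,2,1,2,1)
P² = 4/15
sum k=0..1:
  [0] +1/2 = 1/2
  [1] −1/1 = -1
S = -1/2
C² = P²·S² = 1/15 ; C = -0.258199

−√(1/15) = -0.258199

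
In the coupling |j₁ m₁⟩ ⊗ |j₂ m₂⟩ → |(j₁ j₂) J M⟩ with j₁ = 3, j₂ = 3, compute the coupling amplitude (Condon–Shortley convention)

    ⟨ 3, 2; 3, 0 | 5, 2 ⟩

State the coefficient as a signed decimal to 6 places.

triangle: 1!*5!*5!/12! = 14400/479001600
(j±m)!: 5!*1!*3!*3!*7!*3! = 130636800
prefactor² = (2J+1)*Δ*N² = 43200
  k=0: +1/(0!*1!*1!*3!*4!*2!) = 1/288
  k=1: −1/(1!*0!*0!*2!*5!*3!) = -1/1440
Σ = 1/360  ⇒  CG² = 43200*1/360² = 1/3
CG = +√(1/3) = +0.577350

+√(1/3) ≈ +0.577350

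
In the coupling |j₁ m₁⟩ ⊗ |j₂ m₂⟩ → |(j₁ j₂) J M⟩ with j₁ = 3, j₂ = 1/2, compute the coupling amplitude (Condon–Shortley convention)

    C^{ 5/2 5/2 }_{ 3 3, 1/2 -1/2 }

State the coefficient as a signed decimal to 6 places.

triangle: 1!·5!·0!/7! = 120/5040
(j±m)!: 6!·0!·0!·1!·5!·0! = 86400
prefactor² = (2J+1)·Δ·N² = 86400/7
  k=0: +1/(0!·1!·0!·0!·5!·0!) = 1/120
Σ = 1/120  ⇒  CG² = 86400/7·1/120² = 6/7
CG = +√(6/7) = +0.925820

+0.925820  (= +√(6/7))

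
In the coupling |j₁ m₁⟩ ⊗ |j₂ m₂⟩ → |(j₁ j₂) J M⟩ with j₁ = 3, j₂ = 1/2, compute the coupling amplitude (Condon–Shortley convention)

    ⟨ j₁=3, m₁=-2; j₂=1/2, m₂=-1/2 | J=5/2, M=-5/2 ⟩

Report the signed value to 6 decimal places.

j₁+j₂−J=1  J+j₁−j₂=5  J−j₁+j₂=0  j₁+j₂+J+1=7
(j₁±m₁, j₂±m₂, J±M) = (1,5,0,1,0,5)
P² = 14400/7
sum k=0..0:
  [0] +1/120 = 1/120
S = 1/120
C² = P²·S² = 1/7 ; C = +0.377964

+√(1/7) = +0.377964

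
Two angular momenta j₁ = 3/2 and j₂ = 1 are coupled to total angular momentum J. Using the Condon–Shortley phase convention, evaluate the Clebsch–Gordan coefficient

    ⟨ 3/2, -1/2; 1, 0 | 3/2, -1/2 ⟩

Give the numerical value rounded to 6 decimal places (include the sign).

−√(1/15) = -0.258199

j₁+j₂−J=1  J+j₁−j₂=2  J−j₁+j₂=1  j₁+j₂+J+1=5
(j₁±m₁, j₂±m₂, J±M) = (1,2,1,1,1,2)
P² = 4/15
sum k=0..1:
  [0] +1/2 = 1/2
  [1] −1/1 = -1
S = -1/2
C² = P²·S² = 1/15 ; C = -0.258199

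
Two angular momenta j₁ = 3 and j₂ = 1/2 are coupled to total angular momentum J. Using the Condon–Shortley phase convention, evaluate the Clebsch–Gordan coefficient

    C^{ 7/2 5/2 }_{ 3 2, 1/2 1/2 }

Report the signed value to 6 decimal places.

+√(6/7) = +0.925820

j₁+j₂−J=0  J+j₁−j₂=6  J−j₁+j₂=1  j₁+j₂+J+1=8
(j₁±m₁, j₂±m₂, J±M) = (5,1,1,0,6,1)
P² = 86400/7
sum k=0..0:
  [0] +1/120 = 1/120
S = 1/120
C² = P²·S² = 6/7 ; C = +0.925820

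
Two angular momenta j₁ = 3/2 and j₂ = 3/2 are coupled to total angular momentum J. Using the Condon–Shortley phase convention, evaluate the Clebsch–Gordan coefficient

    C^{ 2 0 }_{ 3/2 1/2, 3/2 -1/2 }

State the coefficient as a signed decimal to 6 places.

√[5·1!2!2!/6! · 2!1!1!2!2!2!] = √(4/9)
  +(−1)^0/∏(0,1,1,1,1,1)! = 1  (running 1)
  +(−1)^1/∏(1,0,0,0,2,2)! = -1/4  (running 3/4)
⟨..|..⟩ = √(4/9)·(3/4) = +0.500000

+0.500000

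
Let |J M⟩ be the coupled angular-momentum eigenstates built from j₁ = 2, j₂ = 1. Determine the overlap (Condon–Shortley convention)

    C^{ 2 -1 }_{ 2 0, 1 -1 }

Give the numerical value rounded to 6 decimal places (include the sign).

triangle: 1!·3!·1!/6! = 6/720
(j±m)!: 2!·2!·0!·2!·1!·3! = 48
prefactor² = (2J+1)·Δ·N² = 2
  k=0: +1/(0!·1!·2!·0!·1!·1!) = 1/2
Σ = 1/2  ⇒  CG² = 2·1/2² = 1/2
CG = +√(1/2) = +0.707107

+√(1/2) = +0.707107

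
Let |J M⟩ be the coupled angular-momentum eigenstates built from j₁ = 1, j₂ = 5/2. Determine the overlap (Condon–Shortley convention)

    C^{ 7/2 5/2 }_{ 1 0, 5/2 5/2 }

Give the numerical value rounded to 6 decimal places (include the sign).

+√(2/7) = +0.534522

√[8·0!2!5!/8! · 1!1!5!0!6!1!] = √(28800/7)
  +(−1)^0/∏(0,0,1,5,1,0)! = 1/120  (running 1/120)
⟨..|..⟩ = √(28800/7)·(1/120) = +0.534522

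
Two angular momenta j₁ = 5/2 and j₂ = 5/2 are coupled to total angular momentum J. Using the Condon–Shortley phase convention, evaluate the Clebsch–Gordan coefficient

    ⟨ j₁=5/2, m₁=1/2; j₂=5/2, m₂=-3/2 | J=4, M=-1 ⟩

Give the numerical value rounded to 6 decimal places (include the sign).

+0.597614

j₁+j₂−J=1  J+j₁−j₂=4  J−j₁+j₂=4  j₁+j₂+J+1=10
(j₁±m₁, j₂±m₂, J±M) = (3,2,1,4,3,5)
P² = 10368/35
sum k=0..1:
  [0] +1/24 = 1/24
  [1] −1/144 = -1/144
S = 5/144
C² = P²·S² = 5/14 ; C = +0.597614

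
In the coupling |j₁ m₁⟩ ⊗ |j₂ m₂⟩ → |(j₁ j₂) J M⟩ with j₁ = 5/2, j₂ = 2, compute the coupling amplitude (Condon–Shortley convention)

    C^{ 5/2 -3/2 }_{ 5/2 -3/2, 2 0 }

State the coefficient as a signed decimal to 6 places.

-0.119523

√[6·2!3!2!/8! · 1!4!2!2!1!4!] = √(288/35)
  +(−1)^1/∏(1,1,3,1,0,1)! = -1/6  (running -1/6)
  +(−1)^2/∏(2,0,2,0,1,2)! = 1/8  (running -1/24)
⟨..|..⟩ = √(288/35)·(-1/24) = -0.119523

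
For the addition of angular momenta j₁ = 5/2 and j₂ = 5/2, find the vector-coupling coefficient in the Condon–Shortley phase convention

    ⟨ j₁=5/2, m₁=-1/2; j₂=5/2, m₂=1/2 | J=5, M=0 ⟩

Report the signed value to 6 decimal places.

+0.629941  (= +√(25/63))

√[11·0!5!5!/11! · 2!3!3!2!5!5!] = √(57600/7)
  +(−1)^0/∏(0,0,3,3,2,2)! = 1/144  (running 1/144)
⟨..|..⟩ = √(57600/7)·(1/144) = +0.629941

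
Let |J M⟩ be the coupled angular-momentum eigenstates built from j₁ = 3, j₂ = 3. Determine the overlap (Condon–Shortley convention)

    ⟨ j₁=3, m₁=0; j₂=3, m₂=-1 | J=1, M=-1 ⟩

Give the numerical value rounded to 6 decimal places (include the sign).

+0.462910  (= +√(3/14))

j₁+j₂−J=5  J+j₁−j₂=1  J−j₁+j₂=1  j₁+j₂+J+1=8
(j₁±m₁, j₂±m₂, J±M) = (3,3,2,4,0,2)
P² = 216/7
sum k=2..2:
  [2] +1/12 = 1/12
S = 1/12
C² = P²·S² = 3/14 ; C = +0.462910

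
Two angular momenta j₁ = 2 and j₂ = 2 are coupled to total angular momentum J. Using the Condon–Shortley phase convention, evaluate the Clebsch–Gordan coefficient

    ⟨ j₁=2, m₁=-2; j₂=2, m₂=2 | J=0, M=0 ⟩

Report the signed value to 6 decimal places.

j₁+j₂−J=4  J+j₁−j₂=0  J−j₁+j₂=0  j₁+j₂+J+1=5
(j₁±m₁, j₂±m₂, J±M) = (0,4,4,0,0,0)
P² = 576/5
sum k=4..4:
  [4] +1/24 = 1/24
S = 1/24
C² = P²·S² = 1/5 ; C = +0.447214

+√(1/5) ≈ +0.447214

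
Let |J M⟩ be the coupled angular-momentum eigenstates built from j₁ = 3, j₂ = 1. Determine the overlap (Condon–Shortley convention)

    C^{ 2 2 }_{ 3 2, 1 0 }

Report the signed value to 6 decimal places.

j₁+j₂−J=2  J+j₁−j₂=4  J−j₁+j₂=0  j₁+j₂+J+1=7
(j₁±m₁, j₂±m₂, J±M) = (5,1,1,1,4,0)
P² = 960/7
sum k=1..1:
  [1] −1/24 = -1/24
S = -1/24
C² = P²·S² = 5/21 ; C = -0.487950

−√(5/21) ≈ -0.487950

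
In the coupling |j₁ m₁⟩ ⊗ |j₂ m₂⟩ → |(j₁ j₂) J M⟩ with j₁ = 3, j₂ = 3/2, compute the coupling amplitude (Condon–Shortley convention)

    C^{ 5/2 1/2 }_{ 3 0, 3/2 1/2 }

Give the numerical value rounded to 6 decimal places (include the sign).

-0.414039  (= −√(6/35))

√[6·2!4!1!/8! · 3!3!2!1!3!2!] = √(216/35)
  +(−1)^1/∏(1,1,2,1,2,0)! = -1/4  (running -1/4)
  +(−1)^2/∏(2,0,1,0,3,1)! = 1/12  (running -1/6)
⟨..|..⟩ = √(216/35)·(-1/6) = -0.414039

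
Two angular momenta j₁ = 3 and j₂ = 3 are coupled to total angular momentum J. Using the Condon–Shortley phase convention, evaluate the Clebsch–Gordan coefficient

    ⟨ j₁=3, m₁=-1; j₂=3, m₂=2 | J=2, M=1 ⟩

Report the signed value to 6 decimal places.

−√(5/28) = -0.422577

triangle: 4!·2!·2!/9! = 96/362880
(j±m)!: 2!·4!·5!·1!·3!·1! = 34560
prefactor² = (2J+1)·Δ·N² = 320/7
  k=3: −1/(3!·1!·1!·2!·1!·0!) = -1/12
  k=4: +1/(4!·0!·0!·1!·2!·1!) = 1/48
Σ = -1/16  ⇒  CG² = 320/7·(-1/16)² = 5/28
CG = −√(5/28) = -0.422577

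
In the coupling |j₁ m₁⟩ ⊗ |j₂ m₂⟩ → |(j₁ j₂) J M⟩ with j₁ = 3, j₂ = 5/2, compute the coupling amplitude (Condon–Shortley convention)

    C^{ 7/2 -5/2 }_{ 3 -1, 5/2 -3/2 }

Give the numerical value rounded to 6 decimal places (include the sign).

-0.398410  (= −√(10/63))

j₁+j₂−J=2  J+j₁−j₂=4  J−j₁+j₂=3  j₁+j₂+J+1=10
(j₁±m₁, j₂±m₂, J±M) = (2,4,1,4,1,6)
P² = 18432/35
sum k=0..1:
  [0] +1/96 = 1/96
  [1] −1/36 = -1/36
S = -5/288
C² = P²·S² = 10/63 ; C = -0.398410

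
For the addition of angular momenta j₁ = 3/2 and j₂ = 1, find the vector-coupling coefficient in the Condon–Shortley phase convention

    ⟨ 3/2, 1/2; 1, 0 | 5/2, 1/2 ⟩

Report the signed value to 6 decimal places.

+0.774597

√[6·0!3!2!/6! · 2!1!1!1!3!2!] = √(12/5)
  +(−1)^0/∏(0,0,1,1,2,1)! = 1/2  (running 1/2)
⟨..|..⟩ = √(12/5)·(1/2) = +0.774597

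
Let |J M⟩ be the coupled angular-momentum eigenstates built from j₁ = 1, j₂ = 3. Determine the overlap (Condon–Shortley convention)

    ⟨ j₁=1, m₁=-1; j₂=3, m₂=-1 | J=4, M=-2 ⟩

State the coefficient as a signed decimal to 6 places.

+0.731925

√[9·0!2!6!/9! · 0!2!2!4!2!6!] = √(34560/7)
  +(−1)^0/∏(0,0,2,2,0,4)! = 1/96  (running 1/96)
⟨..|..⟩ = √(34560/7)·(1/96) = +0.731925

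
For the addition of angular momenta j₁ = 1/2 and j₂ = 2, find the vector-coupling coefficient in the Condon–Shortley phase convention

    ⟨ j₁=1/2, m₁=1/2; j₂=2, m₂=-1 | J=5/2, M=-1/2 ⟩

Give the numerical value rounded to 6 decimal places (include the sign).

+0.632456  (= +√(2/5))

triangle: 0!·1!·4!/6! = 24/720
(j±m)!: 1!·0!·1!·3!·2!·3! = 72
prefactor² = (2J+1)·Δ·N² = 72/5
  k=0: +1/(0!·0!·0!·1!·1!·3!) = 1/6
Σ = 1/6  ⇒  CG² = 72/5·1/6² = 2/5
CG = +√(2/5) = +0.632456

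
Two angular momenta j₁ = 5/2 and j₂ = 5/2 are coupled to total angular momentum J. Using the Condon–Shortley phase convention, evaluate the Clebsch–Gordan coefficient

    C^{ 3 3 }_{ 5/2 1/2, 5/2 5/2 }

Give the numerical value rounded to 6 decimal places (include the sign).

+0.527046

triangle: 2!×3!×3!/9! = 72/362880
(j±m)!: 3!×2!×5!×0!×6!×0! = 1036800
prefactor² = (2J+1)×Δ×N² = 1440
  k=2: +1/(2!×0!×0!×3!×3!×0!) = 1/72
Σ = 1/72  ⇒  CG² = 1440×1/72² = 5/18
CG = +√(5/18) = +0.527046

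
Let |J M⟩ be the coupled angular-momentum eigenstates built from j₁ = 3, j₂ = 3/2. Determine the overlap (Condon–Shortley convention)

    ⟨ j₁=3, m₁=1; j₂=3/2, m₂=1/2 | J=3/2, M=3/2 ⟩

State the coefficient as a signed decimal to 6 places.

+√(4/35) ≈ +0.338062

√[4·3!3!0!/7! · 4!2!2!1!3!0!] = √(576/35)
  +(−1)^2/∏(2,1,0,0,3,0)! = 1/12  (running 1/12)
⟨..|..⟩ = √(576/35)·(1/12) = +0.338062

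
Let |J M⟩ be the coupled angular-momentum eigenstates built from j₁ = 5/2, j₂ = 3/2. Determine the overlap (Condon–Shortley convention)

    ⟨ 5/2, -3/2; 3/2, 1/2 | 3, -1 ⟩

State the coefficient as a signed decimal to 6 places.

j₁+j₂−J=1  J+j₁−j₂=4  J−j₁+j₂=2  j₁+j₂+J+1=8
(j₁±m₁, j₂±m₂, J±M) = (1,4,2,1,2,4)
P² = 96/5
sum k=0..1:
  [0] +1/48 = 1/48
  [1] −1/6 = -1/6
S = -7/48
C² = P²·S² = 49/120 ; C = -0.639010

−√(49/120) = -0.639010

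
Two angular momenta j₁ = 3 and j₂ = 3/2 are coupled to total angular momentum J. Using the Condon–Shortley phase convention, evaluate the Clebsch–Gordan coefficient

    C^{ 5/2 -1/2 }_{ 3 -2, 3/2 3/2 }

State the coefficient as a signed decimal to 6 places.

+√(3/7) ≈ +0.654654

triangle: 2!*4!*1!/8! = 48/40320
(j±m)!: 1!*5!*3!*0!*2!*3! = 8640
prefactor² = (2J+1)*Δ*N² = 432/7
  k=2: +1/(2!*0!*3!*1!*1!*0!) = 1/12
Σ = 1/12  ⇒  CG² = 432/7*1/12² = 3/7
CG = +√(3/7) = +0.654654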